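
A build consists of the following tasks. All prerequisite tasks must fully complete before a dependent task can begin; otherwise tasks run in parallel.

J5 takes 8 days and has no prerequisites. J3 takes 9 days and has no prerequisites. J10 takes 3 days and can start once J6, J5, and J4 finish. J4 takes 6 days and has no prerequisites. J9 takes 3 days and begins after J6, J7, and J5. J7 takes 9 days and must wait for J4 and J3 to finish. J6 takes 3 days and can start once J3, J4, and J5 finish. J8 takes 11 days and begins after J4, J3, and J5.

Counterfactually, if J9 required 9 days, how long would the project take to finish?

The binding path is J3→J7→J9 = 9+9+3 = 21; finish at 21 days.
J9 lies on that path, so at 9 days the path becomes 27 days.
That remains the longest chain; total 27 days.

27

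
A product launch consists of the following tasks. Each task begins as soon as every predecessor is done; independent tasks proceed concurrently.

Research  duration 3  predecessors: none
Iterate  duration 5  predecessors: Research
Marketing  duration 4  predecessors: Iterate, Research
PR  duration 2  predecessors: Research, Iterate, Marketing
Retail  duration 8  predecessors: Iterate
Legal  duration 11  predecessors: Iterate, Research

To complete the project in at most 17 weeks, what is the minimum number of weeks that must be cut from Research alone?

2

Current finish: 19 weeks; target: 17.
Research is on every critical path, so each week cut from Research cuts the finish by one (this holds down to a finish of 17).
Need 19 − 17 = 2 weeks off Research → Research becomes 1 week, finish becomes 17.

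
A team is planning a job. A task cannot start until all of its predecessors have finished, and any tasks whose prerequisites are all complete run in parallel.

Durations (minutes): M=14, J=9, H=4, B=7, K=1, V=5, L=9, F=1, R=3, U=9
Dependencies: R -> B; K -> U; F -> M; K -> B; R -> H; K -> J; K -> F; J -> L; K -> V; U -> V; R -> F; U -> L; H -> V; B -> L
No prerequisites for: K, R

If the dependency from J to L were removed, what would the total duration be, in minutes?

19

Before: longest chain K→U→L = 1+9+9 = 19, finish 19.
Dropping J→L doesn't change L's earliest start (10); another predecessor still binds.
New critical path: K→U→L = 1+9+9 = 19 ⇒ 19 minutes.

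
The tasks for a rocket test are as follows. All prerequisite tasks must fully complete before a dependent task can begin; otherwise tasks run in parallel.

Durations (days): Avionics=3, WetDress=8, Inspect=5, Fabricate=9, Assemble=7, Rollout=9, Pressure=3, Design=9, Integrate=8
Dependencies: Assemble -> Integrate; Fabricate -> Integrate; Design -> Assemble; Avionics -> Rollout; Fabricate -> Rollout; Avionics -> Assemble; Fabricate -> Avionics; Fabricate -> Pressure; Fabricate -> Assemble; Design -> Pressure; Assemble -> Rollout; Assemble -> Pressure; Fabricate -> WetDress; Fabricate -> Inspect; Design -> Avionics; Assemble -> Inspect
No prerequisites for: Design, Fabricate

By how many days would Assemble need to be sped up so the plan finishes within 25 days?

3

Current finish: 28 days; target: 25.
Assemble is on every critical path, so each day cut from Assemble cuts the finish by one (this holds down to a finish of 22).
Need 28 − 25 = 3 days off Assemble → Assemble becomes 4 days, finish becomes 25.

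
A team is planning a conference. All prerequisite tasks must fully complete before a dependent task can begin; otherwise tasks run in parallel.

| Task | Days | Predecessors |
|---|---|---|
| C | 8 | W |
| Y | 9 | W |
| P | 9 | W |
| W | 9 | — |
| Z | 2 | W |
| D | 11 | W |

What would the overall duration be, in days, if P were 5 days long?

Baseline: W→D = 9+11 = 20 → 20 days.
The longest path through P is only 18 days, so P has float 2.
That remains the longest chain; total 20 days.

20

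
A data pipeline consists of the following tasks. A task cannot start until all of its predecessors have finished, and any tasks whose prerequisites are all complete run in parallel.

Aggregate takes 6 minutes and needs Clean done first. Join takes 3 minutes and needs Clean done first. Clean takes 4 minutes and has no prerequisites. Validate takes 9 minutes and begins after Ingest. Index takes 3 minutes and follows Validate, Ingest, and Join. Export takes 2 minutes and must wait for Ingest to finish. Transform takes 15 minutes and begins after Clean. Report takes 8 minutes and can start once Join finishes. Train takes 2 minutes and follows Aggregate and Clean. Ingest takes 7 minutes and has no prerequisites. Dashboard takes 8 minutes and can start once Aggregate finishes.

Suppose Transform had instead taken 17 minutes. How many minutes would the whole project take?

21

Critical path before the change: Clean→Transform = 4+15 = 19 giving 19 minutes.
Since Transform is critical, the +2 change carries straight to that chain (now 21 minutes).
The critical path is still Clean→Transform; finish is now 21 minutes.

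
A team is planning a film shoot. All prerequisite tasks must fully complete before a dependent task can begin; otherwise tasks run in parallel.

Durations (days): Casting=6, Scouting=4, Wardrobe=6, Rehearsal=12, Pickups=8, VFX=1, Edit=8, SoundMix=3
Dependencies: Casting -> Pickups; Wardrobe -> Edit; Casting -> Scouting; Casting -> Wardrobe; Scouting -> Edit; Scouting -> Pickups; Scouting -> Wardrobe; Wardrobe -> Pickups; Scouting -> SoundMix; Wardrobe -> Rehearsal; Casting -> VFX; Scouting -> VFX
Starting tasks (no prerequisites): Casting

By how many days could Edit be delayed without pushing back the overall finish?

Casting→Scouting→Wardrobe→Rehearsal = 6+4+6+12 = 28 sets the makespan at 28 days.
Longest path through Edit: 24 days (earliest finish 24, latest finish 28).
Float = 28 − 24 = 4.

4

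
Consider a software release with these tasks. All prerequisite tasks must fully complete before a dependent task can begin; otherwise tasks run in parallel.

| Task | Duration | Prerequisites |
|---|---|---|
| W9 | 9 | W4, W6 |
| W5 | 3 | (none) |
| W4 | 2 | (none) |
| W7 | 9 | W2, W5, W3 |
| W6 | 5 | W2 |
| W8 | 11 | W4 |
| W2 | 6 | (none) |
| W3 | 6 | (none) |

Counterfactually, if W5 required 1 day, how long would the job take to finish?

20

As given, the longest chain is W2→W6→W9 = 6+5+9 = 20, so the finish is 20 days.
W5 is off the critical path — its longest chain is 12 days, giving 8 of slack.
That remains the longest chain; total 20 days.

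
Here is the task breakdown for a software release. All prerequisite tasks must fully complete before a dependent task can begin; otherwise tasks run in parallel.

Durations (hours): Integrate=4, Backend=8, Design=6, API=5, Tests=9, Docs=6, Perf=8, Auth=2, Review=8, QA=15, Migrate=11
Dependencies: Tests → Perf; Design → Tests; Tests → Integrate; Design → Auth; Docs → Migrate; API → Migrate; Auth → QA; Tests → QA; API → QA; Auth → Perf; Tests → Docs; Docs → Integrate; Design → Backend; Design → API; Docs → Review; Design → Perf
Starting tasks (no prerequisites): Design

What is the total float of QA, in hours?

The longest chain is Design→Tests→Docs→Migrate = 6+9+6+11 = 32; overall finish 32 hours.
QA finishes as early as 30 and must finish by 32.
So QA can slip 32 − 30 = 2 hours.

2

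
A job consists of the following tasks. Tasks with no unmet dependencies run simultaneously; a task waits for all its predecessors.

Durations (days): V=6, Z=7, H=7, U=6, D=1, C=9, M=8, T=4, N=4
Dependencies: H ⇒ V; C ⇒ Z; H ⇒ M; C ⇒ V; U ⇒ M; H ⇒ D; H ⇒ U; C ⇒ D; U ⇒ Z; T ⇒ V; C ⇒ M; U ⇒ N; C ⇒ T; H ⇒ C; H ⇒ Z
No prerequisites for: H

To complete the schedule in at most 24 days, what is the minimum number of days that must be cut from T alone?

Current finish: 26 days; target: 24.
T is on every critical path, so each day cut from T cuts the finish by one (this holds down to a finish of 24).
Need 26 − 24 = 2 days off T → T becomes 2 days, finish becomes 24.

2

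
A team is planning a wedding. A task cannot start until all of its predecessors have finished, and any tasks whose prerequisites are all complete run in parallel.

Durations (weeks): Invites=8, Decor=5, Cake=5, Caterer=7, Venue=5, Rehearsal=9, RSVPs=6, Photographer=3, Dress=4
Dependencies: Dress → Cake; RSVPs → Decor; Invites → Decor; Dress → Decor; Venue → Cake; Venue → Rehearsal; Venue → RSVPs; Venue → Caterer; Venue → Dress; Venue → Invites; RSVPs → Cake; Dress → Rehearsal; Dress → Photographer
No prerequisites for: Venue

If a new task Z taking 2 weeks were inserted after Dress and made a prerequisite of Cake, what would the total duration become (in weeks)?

Originally the plan takes 18 weeks.
With Z inserted, Cake now waits for max(Dress, Venue, RSVPs, Z).
New critical path: Venue→Invites→Decor = 5+8+5 = 18 ⇒ 18 weeks.

18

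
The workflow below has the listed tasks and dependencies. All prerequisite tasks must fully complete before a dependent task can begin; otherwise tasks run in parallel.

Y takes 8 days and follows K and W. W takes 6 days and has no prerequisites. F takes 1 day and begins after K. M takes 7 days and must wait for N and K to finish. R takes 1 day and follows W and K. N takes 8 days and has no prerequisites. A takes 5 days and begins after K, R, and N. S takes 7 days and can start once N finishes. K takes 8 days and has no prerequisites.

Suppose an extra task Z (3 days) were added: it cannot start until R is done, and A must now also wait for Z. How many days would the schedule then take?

17

Originally the schedule takes 16 days.
With Z inserted, A now waits for max(K, R, N, Z).
New critical path: K→R→Z→A = 8+1+3+5 = 17 ⇒ 17 days.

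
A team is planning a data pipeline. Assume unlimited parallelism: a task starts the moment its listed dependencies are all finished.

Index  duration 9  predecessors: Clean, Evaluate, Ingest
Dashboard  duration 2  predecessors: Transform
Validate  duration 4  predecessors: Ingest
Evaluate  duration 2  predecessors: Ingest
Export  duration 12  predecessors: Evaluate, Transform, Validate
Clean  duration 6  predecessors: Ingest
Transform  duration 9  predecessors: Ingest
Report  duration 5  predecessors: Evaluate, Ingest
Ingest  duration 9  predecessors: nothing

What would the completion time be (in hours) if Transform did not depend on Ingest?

25

With the dependency in place, Ingest→Transform→Export = 9+9+12 = 30 sets the finish at 30 hours.
Without Ingest→Transform, Transform's earliest start moves from 9 to 0.
After: Ingest→Validate→Export = 9+4+12 = 25 → 25 hours.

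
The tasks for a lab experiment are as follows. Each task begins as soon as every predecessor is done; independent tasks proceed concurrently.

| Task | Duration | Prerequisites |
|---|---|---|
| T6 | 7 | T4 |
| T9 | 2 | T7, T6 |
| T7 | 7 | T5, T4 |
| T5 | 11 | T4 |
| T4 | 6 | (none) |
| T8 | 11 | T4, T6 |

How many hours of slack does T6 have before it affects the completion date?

Critical path: T4→T5→T7→T9 = 6+11+7+2 = 26, so the finish is 26 hours.
The longest chain containing T6 totals 24 hours.
Slack of T6 = 8 − 6 = 2 hours.

2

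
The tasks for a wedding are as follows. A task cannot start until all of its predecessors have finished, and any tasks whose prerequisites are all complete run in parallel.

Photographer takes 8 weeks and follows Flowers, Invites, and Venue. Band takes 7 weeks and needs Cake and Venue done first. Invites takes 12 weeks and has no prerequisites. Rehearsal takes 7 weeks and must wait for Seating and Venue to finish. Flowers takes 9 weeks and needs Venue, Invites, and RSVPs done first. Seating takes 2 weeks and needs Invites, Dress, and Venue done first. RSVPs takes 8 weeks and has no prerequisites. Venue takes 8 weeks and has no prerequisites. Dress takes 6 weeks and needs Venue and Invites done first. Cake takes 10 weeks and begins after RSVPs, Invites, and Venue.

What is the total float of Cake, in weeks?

0

Invites→Flowers→Photographer = 12+9+8 = 29 sets the makespan at 29 weeks.
The longest chain containing Cake totals 29 weeks.
Float = 29 − 29 = 0.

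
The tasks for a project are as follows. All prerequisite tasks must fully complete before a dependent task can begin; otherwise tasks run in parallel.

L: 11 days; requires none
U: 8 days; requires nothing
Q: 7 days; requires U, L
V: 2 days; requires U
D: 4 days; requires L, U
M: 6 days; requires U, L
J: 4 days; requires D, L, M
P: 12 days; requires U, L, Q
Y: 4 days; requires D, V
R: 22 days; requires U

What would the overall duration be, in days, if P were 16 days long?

Critical path before the change: L→Q→P = 11+7+12 = 30 giving 30 days.
P is on the critical path; changing it to 16 makes that path 34 days.
That remains the longest chain; total 34 days.

34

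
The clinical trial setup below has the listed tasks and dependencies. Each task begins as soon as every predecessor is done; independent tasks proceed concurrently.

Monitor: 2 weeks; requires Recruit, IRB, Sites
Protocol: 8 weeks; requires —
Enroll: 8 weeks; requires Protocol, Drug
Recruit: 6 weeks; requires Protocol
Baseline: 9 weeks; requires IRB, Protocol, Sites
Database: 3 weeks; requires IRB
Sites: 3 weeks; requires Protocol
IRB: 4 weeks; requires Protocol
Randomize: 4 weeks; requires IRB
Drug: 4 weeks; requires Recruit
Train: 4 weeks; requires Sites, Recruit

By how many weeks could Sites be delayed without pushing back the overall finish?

6

The longest chain is Protocol→Recruit→Drug→Enroll = 8+6+4+8 = 26; overall finish 26 weeks.
Longest path through Sites: 20 weeks (earliest finish 11, latest finish 17).
So Sites can slip 17 − 11 = 6 weeks.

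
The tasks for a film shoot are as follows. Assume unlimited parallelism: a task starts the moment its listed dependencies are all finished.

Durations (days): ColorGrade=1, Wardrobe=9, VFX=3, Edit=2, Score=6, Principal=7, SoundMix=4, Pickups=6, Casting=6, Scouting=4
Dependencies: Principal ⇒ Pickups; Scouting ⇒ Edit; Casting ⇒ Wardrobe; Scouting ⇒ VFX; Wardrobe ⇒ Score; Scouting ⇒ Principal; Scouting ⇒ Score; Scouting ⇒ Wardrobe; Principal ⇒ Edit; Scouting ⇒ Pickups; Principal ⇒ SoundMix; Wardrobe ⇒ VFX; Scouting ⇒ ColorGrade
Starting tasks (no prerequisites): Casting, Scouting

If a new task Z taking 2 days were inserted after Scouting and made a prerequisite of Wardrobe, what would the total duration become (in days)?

Originally the schedule takes 21 days.
With Z inserted, Wardrobe now waits for max(Scouting, Casting, Z).
New critical path: Casting→Wardrobe→Score = 6+9+6 = 21 ⇒ 21 days.

21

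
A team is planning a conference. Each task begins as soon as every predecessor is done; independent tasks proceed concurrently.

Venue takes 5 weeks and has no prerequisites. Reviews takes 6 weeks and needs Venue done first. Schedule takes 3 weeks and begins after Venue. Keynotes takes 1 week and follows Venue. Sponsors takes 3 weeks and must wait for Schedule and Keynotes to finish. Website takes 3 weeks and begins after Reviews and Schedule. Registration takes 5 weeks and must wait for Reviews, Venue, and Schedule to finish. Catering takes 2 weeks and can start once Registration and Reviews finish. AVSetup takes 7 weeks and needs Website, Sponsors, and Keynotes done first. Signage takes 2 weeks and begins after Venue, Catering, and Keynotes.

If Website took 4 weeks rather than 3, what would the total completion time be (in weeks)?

Actual critical path: Venue→Reviews→Website→AVSetup = 5+6+3+7 = 21 ⇒ 21 weeks.
Website lies on that path, so at 4 weeks the path becomes 22 weeks.
No other chain overtakes it, so the finish is 22 weeks.

22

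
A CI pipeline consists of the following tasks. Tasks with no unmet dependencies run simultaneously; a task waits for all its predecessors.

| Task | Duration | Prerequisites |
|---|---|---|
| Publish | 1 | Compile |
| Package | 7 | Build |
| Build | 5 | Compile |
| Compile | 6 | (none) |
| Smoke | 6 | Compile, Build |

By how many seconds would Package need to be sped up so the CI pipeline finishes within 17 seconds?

Current finish: 18 seconds; target: 17.
Package is on every critical path, so each second cut from Package cuts the finish by one (this holds down to a finish of 17).
Need 18 − 17 = 1 second off Package → Package becomes 6 seconds, finish becomes 17.

1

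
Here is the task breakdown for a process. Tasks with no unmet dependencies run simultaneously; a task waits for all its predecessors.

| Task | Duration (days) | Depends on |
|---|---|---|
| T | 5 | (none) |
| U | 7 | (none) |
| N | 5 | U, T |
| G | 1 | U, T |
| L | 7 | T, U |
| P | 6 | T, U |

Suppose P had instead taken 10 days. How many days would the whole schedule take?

Actual critical path: U→L = 7+7 = 14 ⇒ 14 days.
P is off the critical path — its longest chain is 13 days, giving 1 of slack.
New critical path: U→P = 7+10 = 17 ⇒ 17 days.

17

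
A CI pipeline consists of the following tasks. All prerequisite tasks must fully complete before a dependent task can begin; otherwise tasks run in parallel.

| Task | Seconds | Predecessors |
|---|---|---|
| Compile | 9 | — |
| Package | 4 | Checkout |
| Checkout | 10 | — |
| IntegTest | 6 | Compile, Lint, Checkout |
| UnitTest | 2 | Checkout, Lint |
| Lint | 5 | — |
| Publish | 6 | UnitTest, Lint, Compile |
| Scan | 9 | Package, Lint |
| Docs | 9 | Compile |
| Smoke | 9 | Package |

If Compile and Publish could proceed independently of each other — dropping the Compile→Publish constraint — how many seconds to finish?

23

Before: longest chain Checkout→Package→Scan = 10+4+9 = 23, finish 23.
Dropping Compile→Publish doesn't change Publish's earliest start (12); another predecessor still binds.
New critical path: Checkout→Package→Scan = 10+4+9 = 23 ⇒ 23 seconds.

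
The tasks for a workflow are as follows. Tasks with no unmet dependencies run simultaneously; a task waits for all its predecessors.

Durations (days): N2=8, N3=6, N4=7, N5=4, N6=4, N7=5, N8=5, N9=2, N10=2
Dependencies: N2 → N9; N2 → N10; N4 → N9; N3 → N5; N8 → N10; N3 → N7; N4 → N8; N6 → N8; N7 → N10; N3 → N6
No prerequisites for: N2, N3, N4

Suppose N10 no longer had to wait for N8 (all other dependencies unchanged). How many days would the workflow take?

With the dependency in place, N3→N6→N8→N10 = 6+4+5+2 = 17 sets the finish at 17 days.
Without N8→N10, N10's earliest start moves from 15 to 11.
The longest chain is now N3→N6→N8 = 6+4+5 = 15, so the workflow takes 15 days.

15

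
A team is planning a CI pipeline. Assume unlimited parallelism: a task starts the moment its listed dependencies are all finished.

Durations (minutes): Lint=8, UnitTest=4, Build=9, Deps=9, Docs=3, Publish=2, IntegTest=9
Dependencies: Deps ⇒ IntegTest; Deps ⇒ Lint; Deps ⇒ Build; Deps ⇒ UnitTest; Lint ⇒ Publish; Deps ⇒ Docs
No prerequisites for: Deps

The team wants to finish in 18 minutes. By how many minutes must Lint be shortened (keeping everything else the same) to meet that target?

Current finish: 19 minutes; target: 18.
Lint is on every critical path, so each minute cut from Lint cuts the finish by one (this holds down to a finish of 18).
Need 19 − 18 = 1 minute off Lint → Lint becomes 7 minutes, finish becomes 18.

1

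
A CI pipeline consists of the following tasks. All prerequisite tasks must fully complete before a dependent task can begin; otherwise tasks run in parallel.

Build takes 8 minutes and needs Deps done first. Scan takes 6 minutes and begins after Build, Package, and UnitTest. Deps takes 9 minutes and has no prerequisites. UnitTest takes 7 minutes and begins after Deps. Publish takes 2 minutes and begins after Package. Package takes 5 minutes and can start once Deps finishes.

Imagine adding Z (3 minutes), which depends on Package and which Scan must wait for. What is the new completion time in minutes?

Originally the project takes 23 minutes.
With Z inserted, Scan now waits for max(Build, Package, UnitTest, Z).
New critical path: Deps→Build→Scan = 9+8+6 = 23 ⇒ 23 minutes.

23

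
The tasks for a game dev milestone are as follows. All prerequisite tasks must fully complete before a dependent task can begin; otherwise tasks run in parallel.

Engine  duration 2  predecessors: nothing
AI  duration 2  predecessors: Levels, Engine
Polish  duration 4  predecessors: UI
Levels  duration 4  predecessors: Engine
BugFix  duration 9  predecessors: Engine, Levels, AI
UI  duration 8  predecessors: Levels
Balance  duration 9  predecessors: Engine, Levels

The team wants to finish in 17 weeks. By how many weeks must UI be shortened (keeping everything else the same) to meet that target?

1

Current finish: 18 weeks; target: 17.
UI is on every critical path, so each week cut from UI cuts the finish by one (this holds down to a finish of 17).
Need 18 − 17 = 1 week off UI → UI becomes 7 weeks, finish becomes 17.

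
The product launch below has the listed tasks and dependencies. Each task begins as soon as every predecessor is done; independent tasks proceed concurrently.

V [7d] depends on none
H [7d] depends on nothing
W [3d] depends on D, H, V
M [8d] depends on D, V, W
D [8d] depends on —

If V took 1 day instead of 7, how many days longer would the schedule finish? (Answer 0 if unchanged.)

0

Baseline: D→W→M = 8+3+8 = 19 → 19 days.
The longest path through V is only 18 days, so V has float 1.
The critical path is still D→W→M; finish is now 19 days.
Change in finish: 19 − 19 = +0 days.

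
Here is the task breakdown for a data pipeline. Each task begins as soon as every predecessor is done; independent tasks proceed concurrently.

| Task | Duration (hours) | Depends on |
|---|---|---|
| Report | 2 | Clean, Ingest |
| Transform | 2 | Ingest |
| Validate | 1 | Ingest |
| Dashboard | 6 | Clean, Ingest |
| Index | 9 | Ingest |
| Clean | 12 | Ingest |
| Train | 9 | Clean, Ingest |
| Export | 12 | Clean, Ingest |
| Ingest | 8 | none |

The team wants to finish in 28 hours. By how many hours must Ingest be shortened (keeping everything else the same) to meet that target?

Current finish: 32 hours; target: 28.
Ingest is on every critical path, so each hour cut from Ingest cuts the finish by one (this holds down to a finish of 25).
Need 32 − 28 = 4 hours off Ingest → Ingest becomes 4 hours, finish becomes 28.

4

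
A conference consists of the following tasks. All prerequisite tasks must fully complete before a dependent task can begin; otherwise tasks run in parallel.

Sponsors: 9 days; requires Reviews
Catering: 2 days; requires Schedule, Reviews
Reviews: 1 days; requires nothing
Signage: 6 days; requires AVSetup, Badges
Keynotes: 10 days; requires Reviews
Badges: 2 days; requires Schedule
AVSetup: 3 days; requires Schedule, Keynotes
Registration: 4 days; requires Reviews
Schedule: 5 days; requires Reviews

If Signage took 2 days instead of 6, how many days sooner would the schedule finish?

The binding path is Reviews→Keynotes→AVSetup→Signage = 1+10+3+6 = 20; finish at 20 days.
Since Signage is critical, the -4 change carries straight to that chain (now 16 days).
The critical path is still Reviews→Keynotes→AVSetup→Signage; finish is now 16 days.
Change in finish: 16 − 20 = -4 days.

4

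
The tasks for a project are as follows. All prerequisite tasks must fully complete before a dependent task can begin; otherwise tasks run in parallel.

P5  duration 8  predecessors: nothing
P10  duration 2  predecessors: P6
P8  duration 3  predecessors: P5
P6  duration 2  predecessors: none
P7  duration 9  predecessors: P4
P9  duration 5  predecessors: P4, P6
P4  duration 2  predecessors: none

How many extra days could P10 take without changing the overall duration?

7

The longest chain is P4→P7 = 2+9 = 11; overall finish 11 days.
Longest path through P10: 4 days (earliest finish 4, latest finish 11).
So P10 can slip 11 − 4 = 7 days.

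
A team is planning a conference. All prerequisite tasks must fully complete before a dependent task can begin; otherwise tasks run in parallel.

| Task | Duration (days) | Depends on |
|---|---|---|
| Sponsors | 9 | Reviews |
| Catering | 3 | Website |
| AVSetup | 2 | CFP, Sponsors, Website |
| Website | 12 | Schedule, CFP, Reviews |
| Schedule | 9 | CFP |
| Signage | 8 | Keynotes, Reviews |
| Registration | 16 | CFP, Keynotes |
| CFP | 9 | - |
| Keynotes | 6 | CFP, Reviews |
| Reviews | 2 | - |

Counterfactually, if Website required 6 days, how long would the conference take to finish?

Baseline: CFP→Schedule→Website→Catering = 9+9+12+3 = 33 → 33 days.
Since Website is critical, the -6 change carries straight to that chain (now 27 days).
The binding chain switches to CFP→Keynotes→Registration = 9+6+16 = 31; finish 31 days.

31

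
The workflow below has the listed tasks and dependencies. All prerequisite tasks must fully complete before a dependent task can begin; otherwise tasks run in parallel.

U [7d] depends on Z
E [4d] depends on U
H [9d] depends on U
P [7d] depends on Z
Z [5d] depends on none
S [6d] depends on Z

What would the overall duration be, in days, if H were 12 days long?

24

Actual critical path: Z→U→H = 5+7+9 = 21 ⇒ 21 days.
Since H is critical, the +3 change carries straight to that chain (now 24 days).
The critical path is still Z→U→H; finish is now 24 days.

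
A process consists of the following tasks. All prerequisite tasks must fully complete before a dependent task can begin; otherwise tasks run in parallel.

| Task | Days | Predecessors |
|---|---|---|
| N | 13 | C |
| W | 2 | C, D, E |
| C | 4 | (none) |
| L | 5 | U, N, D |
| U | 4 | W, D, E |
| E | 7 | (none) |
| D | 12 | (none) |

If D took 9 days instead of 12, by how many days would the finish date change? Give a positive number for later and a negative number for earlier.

-1

Critical path before the change: D→W→U→L = 12+2+4+5 = 23 giving 23 days.
D lies on that path, so at 9 days the path becomes 20 days.
New critical path: C→N→L = 4+13+5 = 22 ⇒ 22 days.
Change in finish: 22 − 23 = -1 days.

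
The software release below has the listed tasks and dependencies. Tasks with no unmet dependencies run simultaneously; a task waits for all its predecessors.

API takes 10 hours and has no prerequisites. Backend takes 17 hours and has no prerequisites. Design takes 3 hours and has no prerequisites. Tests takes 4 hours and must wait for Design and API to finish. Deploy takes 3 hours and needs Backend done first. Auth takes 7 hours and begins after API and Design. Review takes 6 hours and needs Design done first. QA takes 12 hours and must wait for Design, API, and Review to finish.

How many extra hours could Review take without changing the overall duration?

API→QA = 10+12 = 22 sets the makespan at 22 hours.
Longest path through Review: 21 hours (earliest finish 9, latest finish 10).
Slack of Review = 4 − 3 = 1 hour.

1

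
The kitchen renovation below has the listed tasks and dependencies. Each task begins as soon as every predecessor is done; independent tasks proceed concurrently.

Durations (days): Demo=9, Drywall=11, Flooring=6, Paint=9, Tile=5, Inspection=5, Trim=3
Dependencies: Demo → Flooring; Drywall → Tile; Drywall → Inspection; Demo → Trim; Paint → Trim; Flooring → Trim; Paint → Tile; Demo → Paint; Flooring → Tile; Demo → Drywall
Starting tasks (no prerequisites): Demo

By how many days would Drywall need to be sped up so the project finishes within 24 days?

1

Current finish: 25 days; target: 24.
Drywall is on every critical path, so each day cut from Drywall cuts the finish by one (this holds down to a finish of 23).
Need 25 − 24 = 1 day off Drywall → Drywall becomes 10 days, finish becomes 24.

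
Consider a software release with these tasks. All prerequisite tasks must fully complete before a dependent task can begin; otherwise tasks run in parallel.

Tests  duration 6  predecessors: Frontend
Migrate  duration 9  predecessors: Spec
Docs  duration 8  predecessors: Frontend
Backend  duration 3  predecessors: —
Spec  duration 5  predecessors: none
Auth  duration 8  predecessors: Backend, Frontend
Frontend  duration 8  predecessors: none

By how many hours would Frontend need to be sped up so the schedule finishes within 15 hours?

1

Current finish: 16 hours; target: 15.
Frontend is on every critical path, so each hour cut from Frontend cuts the finish by one (this holds down to a finish of 14).
Need 16 − 15 = 1 hour off Frontend → Frontend becomes 7 hours, finish becomes 15.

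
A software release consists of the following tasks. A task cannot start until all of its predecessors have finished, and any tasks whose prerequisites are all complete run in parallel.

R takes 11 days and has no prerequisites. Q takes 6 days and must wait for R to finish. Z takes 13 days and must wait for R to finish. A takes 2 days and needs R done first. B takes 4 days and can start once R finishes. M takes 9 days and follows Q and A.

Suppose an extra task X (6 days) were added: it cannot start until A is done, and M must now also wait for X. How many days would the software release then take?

Originally the software release takes 26 days.
With X inserted, M now waits for max(Q, A, X).
New critical path: R→A→X→M = 11+2+6+9 = 28 ⇒ 28 days.

28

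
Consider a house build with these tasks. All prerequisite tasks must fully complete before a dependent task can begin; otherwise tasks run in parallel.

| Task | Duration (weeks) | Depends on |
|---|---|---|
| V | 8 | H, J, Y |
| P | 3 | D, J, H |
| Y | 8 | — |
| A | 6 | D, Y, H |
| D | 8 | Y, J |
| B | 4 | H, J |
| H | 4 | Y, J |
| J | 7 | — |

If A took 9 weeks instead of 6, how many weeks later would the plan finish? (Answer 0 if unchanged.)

3

Baseline: Y→D→A = 8+8+6 = 22 → 22 weeks.
A lies on that path, so at 9 weeks the path becomes 25 weeks.
No other chain overtakes it, so the finish is 25 weeks.
Change in finish: 25 − 22 = +3 weeks.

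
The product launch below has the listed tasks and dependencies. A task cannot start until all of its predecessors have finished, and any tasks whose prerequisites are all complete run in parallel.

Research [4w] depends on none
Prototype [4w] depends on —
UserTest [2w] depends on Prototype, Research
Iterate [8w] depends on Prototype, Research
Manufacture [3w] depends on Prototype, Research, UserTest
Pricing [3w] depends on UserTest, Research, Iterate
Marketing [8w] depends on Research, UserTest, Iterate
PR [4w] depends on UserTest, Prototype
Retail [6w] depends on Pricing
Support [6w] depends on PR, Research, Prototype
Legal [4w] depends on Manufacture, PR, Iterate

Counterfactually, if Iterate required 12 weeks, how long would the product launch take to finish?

25

Baseline: Research→Iterate→Pricing→Retail = 4+8+3+6 = 21 → 21 weeks.
Since Iterate is critical, the +4 change carries straight to that chain (now 25 weeks).
That remains the longest chain; total 25 weeks.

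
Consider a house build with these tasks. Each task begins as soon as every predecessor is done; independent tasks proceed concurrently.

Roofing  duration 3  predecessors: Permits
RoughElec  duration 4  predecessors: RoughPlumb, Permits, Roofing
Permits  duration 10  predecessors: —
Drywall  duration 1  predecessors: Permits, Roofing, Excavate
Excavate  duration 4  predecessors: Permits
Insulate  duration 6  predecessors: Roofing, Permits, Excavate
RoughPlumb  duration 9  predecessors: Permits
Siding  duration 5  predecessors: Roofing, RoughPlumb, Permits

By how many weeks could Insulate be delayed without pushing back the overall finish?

The longest chain is Permits→RoughPlumb→Siding = 10+9+5 = 24; overall finish 24 weeks.
The longest chain containing Insulate totals 20 weeks.
So Insulate can slip 24 − 20 = 4 weeks.

4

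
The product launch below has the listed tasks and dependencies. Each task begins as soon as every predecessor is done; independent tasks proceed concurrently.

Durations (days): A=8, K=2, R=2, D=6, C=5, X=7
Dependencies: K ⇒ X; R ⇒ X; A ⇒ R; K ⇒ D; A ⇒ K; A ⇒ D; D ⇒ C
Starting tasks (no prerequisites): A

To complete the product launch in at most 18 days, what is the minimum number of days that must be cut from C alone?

Current finish: 21 days; target: 18.
C is on every critical path, so each day cut from C cuts the finish by one (this holds down to a finish of 17).
Need 21 − 18 = 3 days off C → C becomes 2 days, finish becomes 18.

3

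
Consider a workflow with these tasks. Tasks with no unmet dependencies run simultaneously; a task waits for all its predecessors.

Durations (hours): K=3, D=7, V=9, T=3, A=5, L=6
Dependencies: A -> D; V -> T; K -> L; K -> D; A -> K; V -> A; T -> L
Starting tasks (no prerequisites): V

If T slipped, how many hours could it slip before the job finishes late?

Critical path: V→A→K→D = 9+5+3+7 = 24, so the finish is 24 hours.
Longest path through T: 18 hours (earliest finish 12, latest finish 18).
So T can slip 18 − 12 = 6 hours.

6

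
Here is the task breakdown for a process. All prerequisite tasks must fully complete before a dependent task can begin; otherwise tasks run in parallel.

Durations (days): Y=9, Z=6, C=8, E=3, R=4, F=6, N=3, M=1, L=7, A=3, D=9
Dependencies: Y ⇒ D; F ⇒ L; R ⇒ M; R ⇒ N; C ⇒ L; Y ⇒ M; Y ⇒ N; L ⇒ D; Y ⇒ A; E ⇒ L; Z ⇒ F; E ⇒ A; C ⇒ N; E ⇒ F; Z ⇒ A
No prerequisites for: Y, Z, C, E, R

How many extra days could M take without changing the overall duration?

18

Z→F→L→D = 6+6+7+9 = 28 sets the makespan at 28 days.
Longest path through M: 10 days (earliest finish 10, latest finish 28).
Slack of M = 27 − 9 = 18 days.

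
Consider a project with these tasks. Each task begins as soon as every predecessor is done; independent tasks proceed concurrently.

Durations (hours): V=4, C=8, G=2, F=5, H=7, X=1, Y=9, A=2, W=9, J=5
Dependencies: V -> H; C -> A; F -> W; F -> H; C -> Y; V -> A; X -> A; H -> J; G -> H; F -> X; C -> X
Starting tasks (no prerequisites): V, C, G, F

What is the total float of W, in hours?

3

Critical path: C→Y = 8+9 = 17, so the finish is 17 hours.
The longest chain containing W totals 14 hours.
So W can slip 17 − 14 = 3 hours.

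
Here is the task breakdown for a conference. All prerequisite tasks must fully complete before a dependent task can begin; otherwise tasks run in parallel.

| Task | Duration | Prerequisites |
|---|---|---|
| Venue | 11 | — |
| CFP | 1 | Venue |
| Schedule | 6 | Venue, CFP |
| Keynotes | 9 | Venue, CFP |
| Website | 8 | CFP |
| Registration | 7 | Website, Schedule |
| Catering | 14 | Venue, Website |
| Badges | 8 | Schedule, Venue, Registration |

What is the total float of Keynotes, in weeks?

The longest chain is Venue→CFP→Website→Registration→Badges = 11+1+8+7+8 = 35; overall finish 35 weeks.
Keynotes finishes as early as 21 and must finish by 35.
Float = 35 − 21 = 14.

14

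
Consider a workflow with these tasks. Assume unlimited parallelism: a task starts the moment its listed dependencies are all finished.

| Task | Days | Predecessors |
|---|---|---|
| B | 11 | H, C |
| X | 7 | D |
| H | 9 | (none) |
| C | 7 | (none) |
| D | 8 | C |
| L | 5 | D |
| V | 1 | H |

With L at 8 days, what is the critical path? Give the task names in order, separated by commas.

The binding path is C→D→X = 7+8+7 = 22; finish at 22 days.
L has 2 days of float (longest path through it is 20).
New critical path: C→D→L = 7+8+8 = 23 ⇒ 23 days.

C, D, L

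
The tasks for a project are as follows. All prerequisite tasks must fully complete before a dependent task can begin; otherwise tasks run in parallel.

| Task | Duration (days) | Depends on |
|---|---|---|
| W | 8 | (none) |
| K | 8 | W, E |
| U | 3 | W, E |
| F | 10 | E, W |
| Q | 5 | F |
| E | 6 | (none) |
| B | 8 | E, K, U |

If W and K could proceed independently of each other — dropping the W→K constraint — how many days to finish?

Before: longest chain W→K→B = 8+8+8 = 24, finish 24.
Without W→K, K's earliest start moves from 8 to 6.
New critical path: W→F→Q = 8+10+5 = 23 ⇒ 23 days.

23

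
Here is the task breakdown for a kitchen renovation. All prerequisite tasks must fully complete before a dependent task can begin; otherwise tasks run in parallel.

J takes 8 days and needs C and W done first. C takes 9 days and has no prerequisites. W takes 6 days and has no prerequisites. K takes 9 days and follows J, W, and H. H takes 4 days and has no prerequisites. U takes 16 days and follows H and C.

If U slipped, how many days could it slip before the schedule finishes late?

Critical path: C→J→K = 9+8+9 = 26, so the finish is 26 days.
U finishes as early as 25 and must finish by 26.
Float = 26 − 25 = 1.

1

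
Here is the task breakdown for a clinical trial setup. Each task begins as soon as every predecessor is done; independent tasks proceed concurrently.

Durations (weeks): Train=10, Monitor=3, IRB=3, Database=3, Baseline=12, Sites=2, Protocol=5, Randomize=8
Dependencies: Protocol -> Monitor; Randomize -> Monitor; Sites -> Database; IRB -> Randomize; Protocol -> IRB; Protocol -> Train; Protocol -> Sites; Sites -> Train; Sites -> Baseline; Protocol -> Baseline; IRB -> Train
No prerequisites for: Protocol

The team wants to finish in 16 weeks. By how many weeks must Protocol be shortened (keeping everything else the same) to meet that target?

Current finish: 19 weeks; target: 16.
Protocol is on every critical path, so each week cut from Protocol cuts the finish by one (this holds down to a finish of 15).
Need 19 − 16 = 3 weeks off Protocol → Protocol becomes 2 weeks, finish becomes 16.

3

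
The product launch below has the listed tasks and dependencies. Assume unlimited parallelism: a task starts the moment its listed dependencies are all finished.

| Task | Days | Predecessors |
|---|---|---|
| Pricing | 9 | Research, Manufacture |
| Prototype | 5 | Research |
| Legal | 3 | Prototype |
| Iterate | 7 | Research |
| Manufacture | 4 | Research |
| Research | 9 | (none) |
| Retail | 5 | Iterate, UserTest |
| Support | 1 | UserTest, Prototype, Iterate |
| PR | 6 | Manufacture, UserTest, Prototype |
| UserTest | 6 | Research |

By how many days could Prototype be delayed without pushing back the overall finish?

2

Critical path: Research→Manufacture→Pricing = 9+4+9 = 22, so the finish is 22 days.
The longest chain containing Prototype totals 20 days.
Float = 22 − 20 = 2.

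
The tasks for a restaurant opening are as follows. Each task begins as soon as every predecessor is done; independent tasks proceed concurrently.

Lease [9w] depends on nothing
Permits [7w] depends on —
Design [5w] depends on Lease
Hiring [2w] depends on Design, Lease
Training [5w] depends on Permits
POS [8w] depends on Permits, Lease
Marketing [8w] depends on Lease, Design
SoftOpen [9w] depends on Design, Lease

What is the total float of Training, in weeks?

Critical path: Lease→Design→SoftOpen = 9+5+9 = 23, so the finish is 23 weeks.
The longest chain containing Training totals 12 weeks.
So Training can slip 23 − 12 = 11 weeks.

11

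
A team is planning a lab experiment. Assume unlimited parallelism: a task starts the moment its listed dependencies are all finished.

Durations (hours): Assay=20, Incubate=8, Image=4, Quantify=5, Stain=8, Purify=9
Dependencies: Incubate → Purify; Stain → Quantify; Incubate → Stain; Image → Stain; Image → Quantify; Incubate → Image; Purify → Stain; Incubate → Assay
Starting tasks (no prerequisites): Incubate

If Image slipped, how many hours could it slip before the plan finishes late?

5

The longest chain is Incubate→Purify→Stain→Quantify = 8+9+8+5 = 30; overall finish 30 hours.
Image finishes as early as 12 and must finish by 17.
So Image can slip 17 − 12 = 5 hours.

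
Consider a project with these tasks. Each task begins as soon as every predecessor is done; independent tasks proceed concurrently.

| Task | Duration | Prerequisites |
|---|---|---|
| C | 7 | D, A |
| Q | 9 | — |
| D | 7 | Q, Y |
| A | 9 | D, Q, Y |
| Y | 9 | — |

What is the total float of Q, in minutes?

0

The longest chain is Q→D→A→C = 9+7+9+7 = 32; overall finish 32 minutes.
The longest chain containing Q totals 32 minutes.
Slack of Q = 0 − 0 = 0 minutes.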